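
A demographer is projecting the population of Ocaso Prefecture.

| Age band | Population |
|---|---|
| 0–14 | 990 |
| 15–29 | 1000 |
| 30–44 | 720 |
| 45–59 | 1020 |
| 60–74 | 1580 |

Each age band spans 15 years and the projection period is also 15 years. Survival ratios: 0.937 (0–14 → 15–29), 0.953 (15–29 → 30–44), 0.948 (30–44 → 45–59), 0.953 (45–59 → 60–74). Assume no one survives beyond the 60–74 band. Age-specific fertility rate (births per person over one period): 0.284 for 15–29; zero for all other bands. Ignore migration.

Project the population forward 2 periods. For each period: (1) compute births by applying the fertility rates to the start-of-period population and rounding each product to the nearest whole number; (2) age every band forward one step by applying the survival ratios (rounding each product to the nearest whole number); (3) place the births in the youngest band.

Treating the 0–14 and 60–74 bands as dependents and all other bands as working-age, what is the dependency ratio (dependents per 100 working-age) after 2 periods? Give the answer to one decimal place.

44.6

Numbering the bands 1..5 from youngest to oldest:
[period 1]
Births: 1000 * 0.284 = 284
Band 2: 990 * 0.937 = 928
Band 3: 1000 * 0.953 = 953
Band 4: 720 * 0.948 = 683
Band 5: 1020 * 0.953 = 972
End of period: [284, 928, 953, 683, 972]
[period 2]
Births: 928 * 0.284 = 264
Band 2: 284 * 0.937 = 266
Band 3: 928 * 0.953 = 884
Band 4: 953 * 0.948 = 903
Band 5: 683 * 0.953 = 651
End of period: [264, 266, 884, 903, 651]
Dependents (band 0–14 + band 60–74) = 264 + 651 = 915; working-age = 2053; ratio = 915/2053 × 100 = 44.6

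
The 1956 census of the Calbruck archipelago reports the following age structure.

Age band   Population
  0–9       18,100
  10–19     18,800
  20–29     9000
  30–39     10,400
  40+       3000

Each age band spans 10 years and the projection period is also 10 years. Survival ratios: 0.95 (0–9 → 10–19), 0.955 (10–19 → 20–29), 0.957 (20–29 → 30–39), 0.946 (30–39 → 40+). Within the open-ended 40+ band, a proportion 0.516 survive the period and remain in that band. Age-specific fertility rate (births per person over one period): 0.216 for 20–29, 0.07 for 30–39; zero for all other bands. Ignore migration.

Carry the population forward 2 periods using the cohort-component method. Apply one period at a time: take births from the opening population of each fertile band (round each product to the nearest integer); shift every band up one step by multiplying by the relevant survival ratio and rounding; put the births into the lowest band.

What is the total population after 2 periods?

54645

(Groups numbered youngest = 1 to oldest = 5.)
— Period 1 —
Births: 9000 * 0.216 = 1944  |  10400 * 0.07 = 728 → total 2672
Group 2: 18100 * 0.95 = 17195
Group 3: 18800 * 0.955 = 17954
Group 4: 9000 * 0.957 = 8613
Group 5: 10400 * 0.946 + 3000 * 0.516 = 9838 + 1548 = 11386
End of period: [2672, 17195, 17954, 8613, 11386]
— Period 2 —
Births: 17954 * 0.216 = 3878  |  8613 * 0.07 = 603 → total 4481
Group 2: 2672 * 0.95 = 2538
Group 3: 17195 * 0.955 = 16421
Group 4: 17954 * 0.957 = 17182
Group 5: 8613 * 0.946 + 11386 * 0.516 = 8148 + 5875 = 14023
End of period: [4481, 2538, 16421, 17182, 14023]
Total after period 2: 4481 + 2538 + 16421 + 17182 + 14023 = 54645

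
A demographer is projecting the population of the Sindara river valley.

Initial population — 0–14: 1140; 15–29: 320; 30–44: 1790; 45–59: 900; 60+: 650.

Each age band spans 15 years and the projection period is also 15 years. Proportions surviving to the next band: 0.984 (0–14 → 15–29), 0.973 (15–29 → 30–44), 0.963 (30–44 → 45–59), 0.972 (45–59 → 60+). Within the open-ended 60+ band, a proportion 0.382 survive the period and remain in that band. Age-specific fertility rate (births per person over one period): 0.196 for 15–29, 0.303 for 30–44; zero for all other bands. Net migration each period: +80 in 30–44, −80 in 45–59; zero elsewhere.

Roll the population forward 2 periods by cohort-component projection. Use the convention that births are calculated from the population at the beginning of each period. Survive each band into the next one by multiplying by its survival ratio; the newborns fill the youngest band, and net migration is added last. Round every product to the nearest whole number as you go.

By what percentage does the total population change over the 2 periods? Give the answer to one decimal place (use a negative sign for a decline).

Let band 1 be 0–14 through band 5 = 60+.
After projecting period 1:
Births: 320 * 0.196 = 63 ; 1790 * 0.303 = 542 ⇒ total 605
Band 2: 1140 * 0.984 = 1122
Band 3: 320 * 0.973 = 311
Band 4: 1790 * 0.963 = 1724
Band 5: 900 * 0.972 + 650 * 0.382 = 875 + 248 = 1123
Net migration: Band 3 + 80 → 391; Band 4 − 80 → 1644
Population now: 0–14=605, 15–29=1122, 30–44=391, 45–59=1644, 60+=1123
After projecting period 2:
Births: 1122 * 0.196 = 220 ; 391 * 0.303 = 118 ⇒ total 338
Band 2: 605 * 0.984 = 595
Band 3: 1122 * 0.973 = 1092
Band 4: 391 * 0.963 = 377
Band 5: 1644 * 0.972 + 1123 * 0.382 = 1598 + 429 = 2027
Net migration: Band 3 + 80 → 1172; Band 4 − 80 → 297
Population now: 0–14=338, 15–29=595, 30–44=1172, 45–59=297, 60+=2027
Total: 4800 → 4429; change = -371; percentage change = -7.7%

-7.7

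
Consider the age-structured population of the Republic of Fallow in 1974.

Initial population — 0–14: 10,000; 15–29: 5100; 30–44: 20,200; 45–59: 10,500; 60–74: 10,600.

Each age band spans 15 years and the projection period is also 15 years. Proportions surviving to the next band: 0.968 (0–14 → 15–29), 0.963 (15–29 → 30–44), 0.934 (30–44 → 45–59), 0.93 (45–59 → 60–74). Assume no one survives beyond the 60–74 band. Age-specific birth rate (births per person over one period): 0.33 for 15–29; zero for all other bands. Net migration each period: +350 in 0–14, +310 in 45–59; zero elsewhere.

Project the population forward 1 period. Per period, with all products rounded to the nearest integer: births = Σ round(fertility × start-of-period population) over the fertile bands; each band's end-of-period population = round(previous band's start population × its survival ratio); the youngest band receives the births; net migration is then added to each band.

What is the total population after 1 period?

45566

Numbering the groups 1..5 from youngest to oldest:
[period 1]
Births: 5100 × 0.33 = 1683
Group 2: 10000 × 0.968 = 9680
Group 3: 5100 × 0.963 = 4911
Group 4: 20200 × 0.934 = 18867
Group 5: 10500 × 0.93 = 9765
Net migration: Group 1 + 350 → 2033; Group 4 + 310 → 19177
→ [2033, 9680, 4911, 19177, 9765]
Total after period 1: 2033 + 9680 + 4911 + 19177 + 9765 = 45566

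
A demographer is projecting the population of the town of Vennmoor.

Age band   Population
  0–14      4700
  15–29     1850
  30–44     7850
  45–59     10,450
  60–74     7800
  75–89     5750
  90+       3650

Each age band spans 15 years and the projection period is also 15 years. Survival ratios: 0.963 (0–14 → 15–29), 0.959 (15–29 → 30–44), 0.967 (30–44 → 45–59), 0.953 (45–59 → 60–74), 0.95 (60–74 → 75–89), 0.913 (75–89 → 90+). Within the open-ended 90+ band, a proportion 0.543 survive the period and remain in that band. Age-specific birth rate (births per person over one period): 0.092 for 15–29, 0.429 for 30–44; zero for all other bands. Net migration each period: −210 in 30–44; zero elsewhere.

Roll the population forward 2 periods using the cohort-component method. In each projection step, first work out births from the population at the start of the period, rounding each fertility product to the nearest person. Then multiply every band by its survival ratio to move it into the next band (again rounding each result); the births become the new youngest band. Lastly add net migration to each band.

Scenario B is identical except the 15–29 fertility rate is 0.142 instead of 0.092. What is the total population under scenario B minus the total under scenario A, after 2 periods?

After projecting period 1:
Births: 1850 × 0.092 = 170 ; 7850 × 0.429 = 3368 → 3538
15–29: 4700 × 0.963 = 4526
30–44: 1850 × 0.959 = 1774
45–59: 7850 × 0.967 = 7591
60–74: 10450 × 0.953 = 9959
75–89: 7800 × 0.95 = 7410
90+: 5750 × 0.913 + 3650 × 0.543 = 5250 + 1982 = 7232
Net migration: 30–44 − 210 → 1564
Population now: 0–14=3538, 15–29=4526, 30–44=1564, 45–59=7591, 60–74=9959, 75–89=7410, 90+=7232
After projecting period 2:
Births: 4526 × 0.092 = 416 ; 1564 × 0.429 = 671 → 1087
15–29: 3538 × 0.963 = 3407
30–44: 4526 × 0.959 = 4340
45–59: 1564 × 0.967 = 1512
60–74: 7591 × 0.953 = 7234
75–89: 9959 × 0.95 = 9461
90+: 7410 × 0.913 + 7232 × 0.543 = 6765 + 3927 = 10692
Net migration: 30–44 − 210 → 4130
Population now: 0–14=1087, 15–29=3407, 30–44=4130, 45–59=1512, 60–74=7234, 75–89=9461, 90+=10692
Scenario A total after 2 periods: 37523
Scenario B projection —
After projecting period 1:
Births: 1850 × 0.142 = 263 ; 7850 × 0.429 = 3368 → 3631
15–29: 4700 × 0.963 = 4526
30–44: 1850 × 0.959 = 1774
45–59: 7850 × 0.967 = 7591
60–74: 10450 × 0.953 = 9959
75–89: 7800 × 0.95 = 7410
90+: 5750 × 0.913 + 3650 × 0.543 = 5250 + 1982 = 7232
Net migration: 30–44 − 210 → 1564
Population now: 0–14=3631, 15–29=4526, 30–44=1564, 45–59=7591, 60–74=9959, 75–89=7410, 90+=7232
After projecting period 2:
Births: 4526 × 0.142 = 643 ; 1564 × 0.429 = 671 → 1314
15–29: 3631 × 0.963 = 3497
30–44: 4526 × 0.959 = 4340
45–59: 1564 × 0.967 = 1512
60–74: 7591 × 0.953 = 7234
75–89: 9959 × 0.95 = 9461
90+: 7410 × 0.913 + 7232 × 0.543 = 6765 + 3927 = 10692
Net migration: 30–44 − 210 → 4130
Population now: 0–14=1314, 15–29=3497, 30–44=4130, 45–59=1512, 60–74=7234, 75–89=9461, 90+=10692
Scenario B total after 2 periods: 37840
Difference B − A = 37840 − 37523 = 317

317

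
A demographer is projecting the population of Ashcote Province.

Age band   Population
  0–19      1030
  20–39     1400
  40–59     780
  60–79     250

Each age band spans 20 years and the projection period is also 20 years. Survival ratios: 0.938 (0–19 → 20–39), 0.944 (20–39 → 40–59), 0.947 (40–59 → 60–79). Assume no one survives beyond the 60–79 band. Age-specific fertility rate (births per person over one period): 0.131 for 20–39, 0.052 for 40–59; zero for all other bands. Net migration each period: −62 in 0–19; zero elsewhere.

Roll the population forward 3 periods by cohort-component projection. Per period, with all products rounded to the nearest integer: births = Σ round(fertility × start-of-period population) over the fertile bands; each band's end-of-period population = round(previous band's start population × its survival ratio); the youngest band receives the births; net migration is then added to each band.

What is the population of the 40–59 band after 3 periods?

143

After projecting period 1:
Births: 1400 × 0.131 = 183, 780 × 0.052 = 41 ⇒ total 224
20–39: 1030 × 0.938 = 966
40–59: 1400 × 0.944 = 1322
60–79: 780 × 0.947 = 739
Net migration: 0–19 − 62 → 162
Population now: 0–19=162, 20–39=966, 40–59=1322, 60–79=739
After projecting period 2:
Births: 966 × 0.131 = 127, 1322 × 0.052 = 69 ⇒ total 196
20–39: 162 × 0.938 = 152
40–59: 966 × 0.944 = 912
60–79: 1322 × 0.947 = 1252
Net migration: 0–19 − 62 → 134
Population now: 0–19=134, 20–39=152, 40–59=912, 60–79=1252
After projecting period 3:
Births: 152 × 0.131 = 20, 912 × 0.052 = 47 ⇒ total 67
20–39: 134 × 0.938 = 126
40–59: 152 × 0.944 = 143
60–79: 912 × 0.947 = 864
Net migration: 0–19 − 62 → 5
Population now: 0–19=5, 20–39=126, 40–59=143, 60–79=864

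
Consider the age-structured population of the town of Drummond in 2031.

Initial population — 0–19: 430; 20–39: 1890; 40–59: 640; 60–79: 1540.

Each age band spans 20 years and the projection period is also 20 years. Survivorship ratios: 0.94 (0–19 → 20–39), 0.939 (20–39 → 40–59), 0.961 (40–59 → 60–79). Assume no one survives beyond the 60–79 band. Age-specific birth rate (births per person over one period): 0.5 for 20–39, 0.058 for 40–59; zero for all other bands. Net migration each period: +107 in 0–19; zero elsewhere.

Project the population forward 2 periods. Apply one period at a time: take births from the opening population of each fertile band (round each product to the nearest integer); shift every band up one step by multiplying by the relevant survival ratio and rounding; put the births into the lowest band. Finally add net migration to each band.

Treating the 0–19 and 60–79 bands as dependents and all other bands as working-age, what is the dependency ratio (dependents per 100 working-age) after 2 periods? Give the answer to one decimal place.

151.0

— Period 1 —
Births: 1890 × 0.5 = 945  |  640 × 0.058 = 37 → total 982
20–39: 430 × 0.94 = 404
40–59: 1890 × 0.939 = 1775
60–79: 640 × 0.961 = 615
Net migration: 0–19 + 107 → 1089
→ [1089, 404, 1775, 615]
— Period 2 —
Births: 404 × 0.5 = 202  |  1775 × 0.058 = 103 → total 305
20–39: 1089 × 0.94 = 1024
40–59: 404 × 0.939 = 379
60–79: 1775 × 0.961 = 1706
Net migration: 0–19 + 107 → 412
→ [412, 1024, 379, 1706]
Dependents (band 0–19 + band 60–79) = 412 + 1706 = 2118; working-age = 1403; ratio = 2118/1403 × 100 = 151.0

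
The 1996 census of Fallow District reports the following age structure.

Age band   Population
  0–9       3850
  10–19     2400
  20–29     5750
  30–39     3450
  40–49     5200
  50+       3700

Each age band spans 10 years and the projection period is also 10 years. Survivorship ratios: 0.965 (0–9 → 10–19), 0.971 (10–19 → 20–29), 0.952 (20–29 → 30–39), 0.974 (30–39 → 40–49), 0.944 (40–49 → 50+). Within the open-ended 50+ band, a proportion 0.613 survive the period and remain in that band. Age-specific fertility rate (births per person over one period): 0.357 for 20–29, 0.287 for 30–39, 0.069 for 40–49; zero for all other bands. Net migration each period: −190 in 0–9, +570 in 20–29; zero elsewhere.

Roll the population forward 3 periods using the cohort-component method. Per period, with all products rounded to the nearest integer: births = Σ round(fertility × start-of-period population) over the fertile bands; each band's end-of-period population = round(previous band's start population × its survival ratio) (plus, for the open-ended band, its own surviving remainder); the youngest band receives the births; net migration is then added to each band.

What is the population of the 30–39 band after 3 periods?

(Groups numbered youngest = 1 to oldest = 6.)
Period 1.
Births: 5750 * 0.357 = 2053 ; 3450 * 0.287 = 990 ; 5200 * 0.069 = 359 → total 3402
Group 2: 3850 * 0.965 = 3715
Group 3: 2400 * 0.971 = 2330
Group 4: 5750 * 0.952 = 5474
Group 5: 3450 * 0.974 = 3360
Group 6: 5200 * 0.944 + 3700 * 0.613 = 4909 + 2268 = 7177
Net migration: Group 1 − 190 → 3212; Group 3 + 570 → 2900
→ [3212, 3715, 2900, 5474, 3360, 7177]
Period 2.
Births: 2900 * 0.357 = 1035 ; 5474 * 0.287 = 1571 ; 3360 * 0.069 = 232 → total 2838
Group 2: 3212 * 0.965 = 3100
Group 3: 3715 * 0.971 = 3607
Group 4: 2900 * 0.952 = 2761
Group 5: 5474 * 0.974 = 5332
Group 6: 3360 * 0.944 + 7177 * 0.613 = 3172 + 4400 = 7572
Net migration: Group 1 − 190 → 2648; Group 3 + 570 → 4177
→ [2648, 3100, 4177, 2761, 5332, 7572]
Period 3.
Births: 4177 * 0.357 = 1491 ; 2761 * 0.287 = 792 ; 5332 * 0.069 = 368 → total 2651
Group 2: 2648 * 0.965 = 2555
Group 3: 3100 * 0.971 = 3010
Group 4: 4177 * 0.952 = 3977
Group 5: 2761 * 0.974 = 2689
Group 6: 5332 * 0.944 + 7572 * 0.613 = 5033 + 4642 = 9675
Net migration: Group 1 − 190 → 2461; Group 3 + 570 → 3580
→ [2461, 2555, 3580, 3977, 2689, 9675]

3977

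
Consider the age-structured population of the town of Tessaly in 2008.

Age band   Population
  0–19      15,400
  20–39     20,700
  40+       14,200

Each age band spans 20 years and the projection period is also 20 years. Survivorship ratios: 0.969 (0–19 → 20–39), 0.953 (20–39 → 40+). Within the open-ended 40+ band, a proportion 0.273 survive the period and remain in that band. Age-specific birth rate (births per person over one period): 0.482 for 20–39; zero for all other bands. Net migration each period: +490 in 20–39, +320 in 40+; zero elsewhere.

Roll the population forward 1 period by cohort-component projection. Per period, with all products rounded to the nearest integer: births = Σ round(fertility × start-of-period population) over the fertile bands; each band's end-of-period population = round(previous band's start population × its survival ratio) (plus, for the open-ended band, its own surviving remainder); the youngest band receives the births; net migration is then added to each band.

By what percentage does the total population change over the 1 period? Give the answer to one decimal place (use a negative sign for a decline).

-2.0

Call the groups 1 to 3, youngest first.
After projecting period 1:
Births: 20700 × 0.482 = 9977
Group 2: 15400 × 0.969 = 14923
Group 3: 20700 × 0.953 + 14200 × 0.273 = 19727 + 3877 = 23604
Net migration: Group 2 + 490 → 15413; Group 3 + 320 → 23924
Giving 9977 / 15413 / 23924.
Total: 50300 → 49314; change = -986; percentage change = -2.0%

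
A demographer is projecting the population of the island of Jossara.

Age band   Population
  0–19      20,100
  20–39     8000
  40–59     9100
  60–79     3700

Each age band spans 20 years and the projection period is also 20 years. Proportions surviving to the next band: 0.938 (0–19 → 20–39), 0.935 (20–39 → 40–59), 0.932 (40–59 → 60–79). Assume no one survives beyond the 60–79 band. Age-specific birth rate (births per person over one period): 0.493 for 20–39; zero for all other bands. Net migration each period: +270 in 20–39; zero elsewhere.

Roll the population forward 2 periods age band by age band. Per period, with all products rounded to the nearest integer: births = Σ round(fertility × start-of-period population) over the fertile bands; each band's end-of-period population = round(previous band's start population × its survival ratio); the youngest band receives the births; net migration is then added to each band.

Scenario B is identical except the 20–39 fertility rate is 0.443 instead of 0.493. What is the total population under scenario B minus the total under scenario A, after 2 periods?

Call the bands 1 to 4, youngest first.
Period 1.
Births: 8000 × 0.493 = 3944
Band 2: 20100 × 0.938 = 18854
Band 3: 8000 × 0.935 = 7480
Band 4: 9100 × 0.932 = 8481
Net migration: Band 2 + 270 → 19124
End of period: [3944, 19124, 7480, 8481]
Period 2.
Births: 19124 × 0.493 = 9428
Band 2: 3944 × 0.938 = 3699
Band 3: 19124 × 0.935 = 17881
Band 4: 7480 × 0.932 = 6971
Net migration: Band 2 + 270 → 3969
End of period: [9428, 3969, 17881, 6971]
Scenario A total after 2 periods: 38249
Scenario B projection —
Period 1.
Births: 8000 × 0.443 = 3544
Band 2: 20100 × 0.938 = 18854
Band 3: 8000 × 0.935 = 7480
Band 4: 9100 × 0.932 = 8481
Net migration: Band 2 + 270 → 19124
End of period: [3544, 19124, 7480, 8481]
Period 2.
Births: 19124 × 0.443 = 8472
Band 2: 3544 × 0.938 = 3324
Band 3: 19124 × 0.935 = 17881
Band 4: 7480 × 0.932 = 6971
Net migration: Band 2 + 270 → 3594
End of period: [8472, 3594, 17881, 6971]
Scenario B total after 2 periods: 36918
Difference B − A = 36918 − 38249 = -1331

-1331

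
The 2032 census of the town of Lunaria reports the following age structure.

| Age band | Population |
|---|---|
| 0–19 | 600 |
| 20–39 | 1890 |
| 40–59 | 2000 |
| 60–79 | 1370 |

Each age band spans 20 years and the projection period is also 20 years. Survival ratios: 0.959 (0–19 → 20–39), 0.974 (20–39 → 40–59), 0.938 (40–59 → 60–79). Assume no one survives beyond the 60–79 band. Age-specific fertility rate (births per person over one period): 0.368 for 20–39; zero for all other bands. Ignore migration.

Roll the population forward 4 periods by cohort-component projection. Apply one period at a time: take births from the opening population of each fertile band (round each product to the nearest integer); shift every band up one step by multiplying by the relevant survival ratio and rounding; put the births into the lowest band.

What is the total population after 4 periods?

1118

Call the bands 1 to 4, youngest first.
[period 1]
Births: 1890 × 0.368 = 696
Band 2: 600 × 0.959 = 575
Band 3: 1890 × 0.974 = 1841
Band 4: 2000 × 0.938 = 1876
Giving 696 / 575 / 1841 / 1876.
[period 2]
Births: 575 × 0.368 = 212
Band 2: 696 × 0.959 = 667
Band 3: 575 × 0.974 = 560
Band 4: 1841 × 0.938 = 1727
Giving 212 / 667 / 560 / 1727.
[period 3]
Births: 667 × 0.368 = 245
Band 2: 212 × 0.959 = 203
Band 3: 667 × 0.974 = 650
Band 4: 560 × 0.938 = 525
Giving 245 / 203 / 650 / 525.
[period 4]
Births: 203 × 0.368 = 75
Band 2: 245 × 0.959 = 235
Band 3: 203 × 0.974 = 198
Band 4: 650 × 0.938 = 610
Giving 75 / 235 / 198 / 610.
Total after period 4: 75 + 235 + 198 + 610 = 1118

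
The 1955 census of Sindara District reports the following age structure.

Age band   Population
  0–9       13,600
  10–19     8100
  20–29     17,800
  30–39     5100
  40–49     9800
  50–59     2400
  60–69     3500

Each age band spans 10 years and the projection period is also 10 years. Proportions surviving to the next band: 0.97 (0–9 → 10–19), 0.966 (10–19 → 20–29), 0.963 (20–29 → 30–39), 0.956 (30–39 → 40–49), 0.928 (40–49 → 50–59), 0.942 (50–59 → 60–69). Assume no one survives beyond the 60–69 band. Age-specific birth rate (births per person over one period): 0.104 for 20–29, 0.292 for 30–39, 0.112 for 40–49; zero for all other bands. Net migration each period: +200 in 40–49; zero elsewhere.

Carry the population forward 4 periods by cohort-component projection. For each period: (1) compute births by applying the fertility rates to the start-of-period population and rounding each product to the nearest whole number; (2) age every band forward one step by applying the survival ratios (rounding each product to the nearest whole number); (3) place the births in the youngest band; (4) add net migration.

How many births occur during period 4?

4845

Numbering the bands 1..7 from youngest to oldest:
— Period 1 —
Births: 17800 × 0.104 = 1851, 5100 × 0.292 = 1489, 9800 × 0.112 = 1098 ⇒ total 4438
Band 2: 13600 × 0.97 = 13192
Band 3: 8100 × 0.966 = 7825
Band 4: 17800 × 0.963 = 17141
Band 5: 5100 × 0.956 = 4876
Band 6: 9800 × 0.928 = 9094
Band 7: 2400 × 0.942 = 2261
Net migration: Band 5 + 200 → 5076
Population now: 0–9=4438, 10–19=13192, 20–29=7825, 30–39=17141, 40–49=5076, 50–59=9094, 60–69=2261
— Period 2 —
Births: 7825 × 0.104 = 814, 17141 × 0.292 = 5005, 5076 × 0.112 = 569 ⇒ total 6388
Band 2: 4438 × 0.97 = 4305
Band 3: 13192 × 0.966 = 12743
Band 4: 7825 × 0.963 = 7535
Band 5: 17141 × 0.956 = 16387
Band 6: 5076 × 0.928 = 4711
Band 7: 9094 × 0.942 = 8567
Net migration: Band 5 + 200 → 16587
Population now: 0–9=6388, 10–19=4305, 20–29=12743, 30–39=7535, 40–49=16587, 50–59=4711, 60–69=8567
— Period 3 —
Births: 12743 × 0.104 = 1325, 7535 × 0.292 = 2200, 16587 × 0.112 = 1858 ⇒ total 5383
Band 2: 6388 × 0.97 = 6196
Band 3: 4305 × 0.966 = 4159
Band 4: 12743 × 0.963 = 12272
Band 5: 7535 × 0.956 = 7203
Band 6: 16587 × 0.928 = 15393
Band 7: 4711 × 0.942 = 4438
Net migration: Band 5 + 200 → 7403
Population now: 0–9=5383, 10–19=6196, 20–29=4159, 30–39=12272, 40–49=7403, 50–59=15393, 60–69=4438
— Period 4 —
Births: 4159 × 0.104 = 433, 12272 × 0.292 = 3583, 7403 × 0.112 = 829 ⇒ total 4845
Band 2: 5383 × 0.97 = 5222
Band 3: 6196 × 0.966 = 5985
Band 4: 4159 × 0.963 = 4005
Band 5: 12272 × 0.956 = 11732
Band 6: 7403 × 0.928 = 6870
Band 7: 15393 × 0.942 = 14500
Net migration: Band 5 + 200 → 11932
Population now: 0–9=4845, 10–19=5222, 20–29=5985, 30–39=4005, 40–49=11932, 50–59=6870, 60–69=14500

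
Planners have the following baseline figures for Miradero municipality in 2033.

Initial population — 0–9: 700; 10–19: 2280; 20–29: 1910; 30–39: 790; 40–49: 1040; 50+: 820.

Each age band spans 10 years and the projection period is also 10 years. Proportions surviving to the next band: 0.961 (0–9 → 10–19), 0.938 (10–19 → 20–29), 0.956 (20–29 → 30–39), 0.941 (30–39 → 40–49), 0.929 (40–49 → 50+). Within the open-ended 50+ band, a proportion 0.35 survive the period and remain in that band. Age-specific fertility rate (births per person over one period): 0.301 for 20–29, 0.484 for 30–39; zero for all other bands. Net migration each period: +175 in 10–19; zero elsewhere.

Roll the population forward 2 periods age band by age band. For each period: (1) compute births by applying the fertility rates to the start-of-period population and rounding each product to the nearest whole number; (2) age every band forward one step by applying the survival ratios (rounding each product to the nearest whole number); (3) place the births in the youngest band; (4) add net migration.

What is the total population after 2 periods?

8310

After projecting period 1:
Births: 1910 × 0.301 = 575, 790 × 0.484 = 382 ⇒ total 957
10–19: 700 × 0.961 = 673
20–29: 2280 × 0.938 = 2139
30–39: 1910 × 0.956 = 1826
40–49: 790 × 0.941 = 743
50+: 1040 × 0.929 + 820 × 0.35 = 966 + 287 = 1253
Net migration: 10–19 + 175 → 848
→ [957, 848, 2139, 1826, 743, 1253]
After projecting period 2:
Births: 2139 × 0.301 = 644, 1826 × 0.484 = 884 ⇒ total 1528
10–19: 957 × 0.961 = 920
20–29: 848 × 0.938 = 795
30–39: 2139 × 0.956 = 2045
40–49: 1826 × 0.941 = 1718
50+: 743 × 0.929 + 1253 × 0.35 = 690 + 439 = 1129
Net migration: 10–19 + 175 → 1095
→ [1528, 1095, 795, 2045, 1718, 1129]
Total after period 2: 1528 + 1095 + 795 + 2045 + 1718 + 1129 = 8310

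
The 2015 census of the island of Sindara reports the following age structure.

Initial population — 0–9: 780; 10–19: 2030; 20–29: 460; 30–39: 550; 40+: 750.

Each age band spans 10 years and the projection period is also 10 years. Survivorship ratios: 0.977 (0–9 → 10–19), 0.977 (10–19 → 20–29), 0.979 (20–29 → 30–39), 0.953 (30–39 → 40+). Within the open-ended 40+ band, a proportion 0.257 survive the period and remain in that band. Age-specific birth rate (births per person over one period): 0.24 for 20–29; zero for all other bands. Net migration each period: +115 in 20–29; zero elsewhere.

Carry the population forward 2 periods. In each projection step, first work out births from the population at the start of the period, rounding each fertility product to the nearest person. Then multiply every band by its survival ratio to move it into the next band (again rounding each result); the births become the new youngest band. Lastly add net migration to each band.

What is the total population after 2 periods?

4137

Period 1.
Births: 460 * 0.24 = 110
10–19: 780 * 0.977 = 762
20–29: 2030 * 0.977 = 1983
30–39: 460 * 0.979 = 450
40+: 550 * 0.953 + 750 * 0.257 = 524 + 193 = 717
Net migration: 20–29 + 115 → 2098
→ [110, 762, 2098, 450, 717]
Period 2.
Births: 2098 * 0.24 = 504
10–19: 110 * 0.977 = 107
20–29: 762 * 0.977 = 744
30–39: 2098 * 0.979 = 2054
40+: 450 * 0.953 + 717 * 0.257 = 429 + 184 = 613
Net migration: 20–29 + 115 → 859
→ [504, 107, 859, 2054, 613]
Total after period 2: 504 + 107 + 859 + 2054 + 613 = 4137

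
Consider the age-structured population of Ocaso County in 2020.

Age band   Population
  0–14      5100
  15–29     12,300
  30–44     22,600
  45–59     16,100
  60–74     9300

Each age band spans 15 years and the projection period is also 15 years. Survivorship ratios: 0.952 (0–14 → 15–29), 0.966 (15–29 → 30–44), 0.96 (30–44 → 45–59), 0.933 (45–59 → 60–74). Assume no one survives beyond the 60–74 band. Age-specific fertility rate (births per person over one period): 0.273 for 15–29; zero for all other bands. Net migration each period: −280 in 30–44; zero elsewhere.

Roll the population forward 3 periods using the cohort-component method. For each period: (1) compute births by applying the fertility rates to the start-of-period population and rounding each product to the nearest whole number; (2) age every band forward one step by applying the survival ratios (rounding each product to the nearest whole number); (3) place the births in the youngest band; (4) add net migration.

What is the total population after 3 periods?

Numbering the groups 1..5 from youngest to oldest:
— Period 1 —
Births: 12300 × 0.273 = 3358
Group 2: 5100 × 0.952 = 4855
Group 3: 12300 × 0.966 = 11882
Group 4: 22600 × 0.96 = 21696
Group 5: 16100 × 0.933 = 15021
Net migration: Group 3 − 280 → 11602
Population now: 0–14=3358, 15–29=4855, 30–44=11602, 45–59=21696, 60–74=15021
— Period 2 —
Births: 4855 × 0.273 = 1325
Group 2: 3358 × 0.952 = 3197
Group 3: 4855 × 0.966 = 4690
Group 4: 11602 × 0.96 = 11138
Group 5: 21696 × 0.933 = 20242
Net migration: Group 3 − 280 → 4410
Population now: 0–14=1325, 15–29=3197, 30–44=4410, 45–59=11138, 60–74=20242
— Period 3 —
Births: 3197 × 0.273 = 873
Group 2: 1325 × 0.952 = 1261
Group 3: 3197 × 0.966 = 3088
Group 4: 4410 × 0.96 = 4234
Group 5: 11138 × 0.933 = 10392
Net migration: Group 3 − 280 → 2808
Population now: 0–14=873, 15–29=1261, 30–44=2808, 45–59=4234, 60–74=10392
Total after period 3: 873 + 1261 + 2808 + 4234 + 10392 = 19568

19568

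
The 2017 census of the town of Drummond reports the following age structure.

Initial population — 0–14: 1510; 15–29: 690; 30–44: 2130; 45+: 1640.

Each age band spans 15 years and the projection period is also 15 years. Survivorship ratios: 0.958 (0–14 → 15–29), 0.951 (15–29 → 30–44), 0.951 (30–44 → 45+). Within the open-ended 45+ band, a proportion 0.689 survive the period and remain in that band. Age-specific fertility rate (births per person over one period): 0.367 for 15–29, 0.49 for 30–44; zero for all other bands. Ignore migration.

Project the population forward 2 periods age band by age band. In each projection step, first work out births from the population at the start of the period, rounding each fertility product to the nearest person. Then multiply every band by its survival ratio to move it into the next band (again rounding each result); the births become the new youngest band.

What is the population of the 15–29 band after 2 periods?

1243

Call the bands 1 to 4, youngest first.
Period 1.
Births: 690 × 0.367 = 253  |  2130 × 0.49 = 1044 — total 1297
Band 2: 1510 × 0.958 = 1447
Band 3: 690 × 0.951 = 656
Band 4: 2130 × 0.951 + 1640 × 0.689 = 2026 + 1130 = 3156
Giving 1297 / 1447 / 656 / 3156.
Period 2.
Births: 1447 × 0.367 = 531  |  656 × 0.49 = 321 — total 852
Band 2: 1297 × 0.958 = 1243
Band 3: 1447 × 0.951 = 1376
Band 4: 656 × 0.951 + 3156 × 0.689 = 624 + 2174 = 2798
Giving 852 / 1243 / 1376 / 2798.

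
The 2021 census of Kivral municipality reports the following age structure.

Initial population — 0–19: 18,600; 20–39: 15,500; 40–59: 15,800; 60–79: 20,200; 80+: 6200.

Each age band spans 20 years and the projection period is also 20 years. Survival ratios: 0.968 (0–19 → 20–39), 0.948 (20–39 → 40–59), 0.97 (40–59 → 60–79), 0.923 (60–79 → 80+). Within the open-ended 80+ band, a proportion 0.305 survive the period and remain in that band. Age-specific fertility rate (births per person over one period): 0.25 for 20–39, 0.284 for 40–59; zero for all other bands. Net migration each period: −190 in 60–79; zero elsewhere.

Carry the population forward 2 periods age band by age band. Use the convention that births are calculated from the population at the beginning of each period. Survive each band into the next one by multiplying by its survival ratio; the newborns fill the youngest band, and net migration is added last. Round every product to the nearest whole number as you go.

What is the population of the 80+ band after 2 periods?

Period 1:
Births: 15500 × 0.25 = 3875  |  15800 × 0.284 = 4487 → 8362
20–39: 18600 × 0.968 = 18005
40–59: 15500 × 0.948 = 14694
60–79: 15800 × 0.97 = 15326
80+: 20200 × 0.923 + 6200 × 0.305 = 18645 + 1891 = 20536
Net migration: 60–79 − 190 → 15136
Population now: 0–19=8362, 20–39=18005, 40–59=14694, 60–79=15136, 80+=20536
Period 2:
Births: 18005 × 0.25 = 4501  |  14694 × 0.284 = 4173 → 8674
20–39: 8362 × 0.968 = 8094
40–59: 18005 × 0.948 = 17069
60–79: 14694 × 0.97 = 14253
80+: 15136 × 0.923 + 20536 × 0.305 = 13971 + 6263 = 20234
Net migration: 60–79 − 190 → 14063
Population now: 0–19=8674, 20–39=8094, 40–59=17069, 60–79=14063, 80+=20234

20234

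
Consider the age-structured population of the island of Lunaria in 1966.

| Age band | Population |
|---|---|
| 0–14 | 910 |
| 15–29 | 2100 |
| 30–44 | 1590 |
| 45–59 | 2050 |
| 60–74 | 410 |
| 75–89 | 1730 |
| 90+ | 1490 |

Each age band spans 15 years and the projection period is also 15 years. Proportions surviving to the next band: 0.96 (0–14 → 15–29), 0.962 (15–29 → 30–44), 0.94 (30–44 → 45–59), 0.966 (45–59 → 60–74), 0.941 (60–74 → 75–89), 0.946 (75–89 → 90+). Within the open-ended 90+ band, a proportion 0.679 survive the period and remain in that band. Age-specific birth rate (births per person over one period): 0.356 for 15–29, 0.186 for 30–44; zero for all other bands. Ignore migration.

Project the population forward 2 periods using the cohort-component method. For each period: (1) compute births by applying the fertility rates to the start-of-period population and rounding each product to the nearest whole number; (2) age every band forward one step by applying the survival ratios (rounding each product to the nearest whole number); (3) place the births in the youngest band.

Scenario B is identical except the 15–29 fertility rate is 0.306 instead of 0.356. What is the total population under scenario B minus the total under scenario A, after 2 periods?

Let group 1 be 0–14 through group 7 = 90+.
— Period 1 —
Births: 2100 × 0.356 = 748 ; 1590 × 0.186 = 296 — total 1044
Group 2: 910 × 0.96 = 874
Group 3: 2100 × 0.962 = 2020
Group 4: 1590 × 0.94 = 1495
Group 5: 2050 × 0.966 = 1980
Group 6: 410 × 0.941 = 386
Group 7: 1730 × 0.946 + 1490 × 0.679 = 1637 + 1012 = 2649
Giving 1044 / 874 / 2020 / 1495 / 1980 / 386 / 2649.
— Period 2 —
Births: 874 × 0.356 = 311 ; 2020 × 0.186 = 376 — total 687
Group 2: 1044 × 0.96 = 1002
Group 3: 874 × 0.962 = 841
Group 4: 2020 × 0.94 = 1899
Group 5: 1495 × 0.966 = 1444
Group 6: 1980 × 0.941 = 1863
Group 7: 386 × 0.946 + 2649 × 0.679 = 365 + 1799 = 2164
Giving 687 / 1002 / 841 / 1899 / 1444 / 1863 / 2164.
Scenario A total after 2 periods: 9900
Scenario B projection —
— Period 1 —
Births: 2100 × 0.306 = 643 ; 1590 × 0.186 = 296 — total 939
Group 2: 910 × 0.96 = 874
Group 3: 2100 × 0.962 = 2020
Group 4: 1590 × 0.94 = 1495
Group 5: 2050 × 0.966 = 1980
Group 6: 410 × 0.941 = 386
Group 7: 1730 × 0.946 + 1490 × 0.679 = 1637 + 1012 = 2649
Giving 939 / 874 / 2020 / 1495 / 1980 / 386 / 2649.
— Period 2 —
Births: 874 × 0.306 = 267 ; 2020 × 0.186 = 376 — total 643
Group 2: 939 × 0.96 = 901
Group 3: 874 × 0.962 = 841
Group 4: 2020 × 0.94 = 1899
Group 5: 1495 × 0.966 = 1444
Group 6: 1980 × 0.941 = 1863
Group 7: 386 × 0.946 + 2649 × 0.679 = 365 + 1799 = 2164
Giving 643 / 901 / 841 / 1899 / 1444 / 1863 / 2164.
Scenario B total after 2 periods: 9755
Difference B − A = 9755 − 9900 = -145

-145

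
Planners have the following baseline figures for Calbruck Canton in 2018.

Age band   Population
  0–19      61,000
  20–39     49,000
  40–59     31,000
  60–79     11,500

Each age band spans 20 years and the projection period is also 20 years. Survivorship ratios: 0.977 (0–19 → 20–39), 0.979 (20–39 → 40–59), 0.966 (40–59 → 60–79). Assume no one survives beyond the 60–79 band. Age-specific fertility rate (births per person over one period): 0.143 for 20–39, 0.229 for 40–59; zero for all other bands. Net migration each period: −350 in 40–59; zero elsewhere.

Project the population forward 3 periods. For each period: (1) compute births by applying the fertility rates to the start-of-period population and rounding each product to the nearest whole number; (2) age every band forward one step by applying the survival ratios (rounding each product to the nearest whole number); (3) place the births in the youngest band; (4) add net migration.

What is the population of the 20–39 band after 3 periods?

18980

Period 1.
Births: 49000 × 0.143 = 7007, 31000 × 0.229 = 7099 → 14106
20–39: 61000 × 0.977 = 59597
40–59: 49000 × 0.979 = 47971
60–79: 31000 × 0.966 = 29946
Net migration: 40–59 − 350 → 47621
End of period: [14106, 59597, 47621, 29946]
Period 2.
Births: 59597 × 0.143 = 8522, 47621 × 0.229 = 10905 → 19427
20–39: 14106 × 0.977 = 13782
40–59: 59597 × 0.979 = 58345
60–79: 47621 × 0.966 = 46002
Net migration: 40–59 − 350 → 57995
End of period: [19427, 13782, 57995, 46002]
Period 3.
Births: 13782 × 0.143 = 1971, 57995 × 0.229 = 13281 → 15252
20–39: 19427 × 0.977 = 18980
40–59: 13782 × 0.979 = 13493
60–79: 57995 × 0.966 = 56023
Net migration: 40–59 − 350 → 13143
End of period: [15252, 18980, 13143, 56023]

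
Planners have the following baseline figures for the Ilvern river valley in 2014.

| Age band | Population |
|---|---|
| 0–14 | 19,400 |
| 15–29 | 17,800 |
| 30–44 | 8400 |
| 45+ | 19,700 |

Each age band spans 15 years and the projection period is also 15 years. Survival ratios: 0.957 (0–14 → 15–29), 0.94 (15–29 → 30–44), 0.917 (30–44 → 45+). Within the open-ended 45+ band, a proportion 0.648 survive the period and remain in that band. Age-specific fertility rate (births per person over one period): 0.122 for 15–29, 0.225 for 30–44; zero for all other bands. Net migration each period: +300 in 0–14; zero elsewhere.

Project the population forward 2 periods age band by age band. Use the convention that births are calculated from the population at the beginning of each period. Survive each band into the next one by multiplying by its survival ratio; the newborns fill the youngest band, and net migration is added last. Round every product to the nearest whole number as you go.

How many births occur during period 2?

6030

Period 1:
Births: 17800 × 0.122 = 2172, 8400 × 0.225 = 1890 → 4062
15–29: 19400 × 0.957 = 18566
30–44: 17800 × 0.94 = 16732
45+: 8400 × 0.917 + 19700 × 0.648 = 7703 + 12766 = 20469
Net migration: 0–14 + 300 → 4362
End of period: [4362, 18566, 16732, 20469]
Period 2:
Births: 18566 × 0.122 = 2265, 16732 × 0.225 = 3765 → 6030
15–29: 4362 × 0.957 = 4174
30–44: 18566 × 0.94 = 17452
45+: 16732 × 0.917 + 20469 × 0.648 = 15343 + 13264 = 28607
Net migration: 0–14 + 300 → 6330
End of period: [6330, 4174, 17452, 28607]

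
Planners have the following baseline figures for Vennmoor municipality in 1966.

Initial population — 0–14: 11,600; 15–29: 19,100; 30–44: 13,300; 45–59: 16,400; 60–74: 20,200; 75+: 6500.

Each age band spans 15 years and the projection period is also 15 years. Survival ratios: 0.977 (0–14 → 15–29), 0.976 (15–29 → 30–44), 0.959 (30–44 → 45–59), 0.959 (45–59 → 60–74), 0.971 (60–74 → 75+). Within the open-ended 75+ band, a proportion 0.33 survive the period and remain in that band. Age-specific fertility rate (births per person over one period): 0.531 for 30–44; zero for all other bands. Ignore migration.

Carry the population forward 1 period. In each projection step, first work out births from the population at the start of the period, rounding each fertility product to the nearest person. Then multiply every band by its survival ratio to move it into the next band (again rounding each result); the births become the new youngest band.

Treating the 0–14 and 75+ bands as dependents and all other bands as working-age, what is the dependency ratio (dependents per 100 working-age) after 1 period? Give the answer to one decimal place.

49.3

Period 1:
Births: 13300 * 0.531 = 7062
15–29: 11600 * 0.977 = 11333
30–44: 19100 * 0.976 = 18642
45–59: 13300 * 0.959 = 12755
60–74: 16400 * 0.959 = 15728
75+: 20200 * 0.971 + 6500 * 0.33 = 19614 + 2145 = 21759
Giving 7062 / 11333 / 18642 / 12755 / 15728 / 21759.
Dependents (band 0–14 + band 75+) = 7062 + 21759 = 28821; working-age = 58458; ratio = 28821/58458 × 100 = 49.3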